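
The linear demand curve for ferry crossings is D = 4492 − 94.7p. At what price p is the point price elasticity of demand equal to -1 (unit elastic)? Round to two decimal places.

23.72

Ed = −94.7p/(4492 − 94.7p). Set this equal to -1:
94.7p = 1·(4492 − 94.7p) ⇒ 94.7p(1 + 1) = 1·4492
p = 1·4492 / (94.7·2) = 23.7170…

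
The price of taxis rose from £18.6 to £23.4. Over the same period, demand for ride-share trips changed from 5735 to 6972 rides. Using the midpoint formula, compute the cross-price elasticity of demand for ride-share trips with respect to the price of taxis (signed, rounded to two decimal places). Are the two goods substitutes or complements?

%ΔQ_{ride-share trips} = (6972 − 5735)/avg = 1237/6353.5 = 0.194695…
%ΔP_{taxis} = (23.4 − 18.6)/avg = 4.8/21 = 0.228571…
E_cross = (1237/6353.5) / (4.8/21) = 0.8517…
E_cross > 0 ⇒ the goods are substitutes.

0.85; substitutes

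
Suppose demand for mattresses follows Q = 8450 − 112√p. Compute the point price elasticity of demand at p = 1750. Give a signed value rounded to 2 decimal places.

-0.62

dQ/dp = −112/(2√p) = -1.33866. At p = 1750, Q = 3764.7.
Ed = (dQ/dp)·(p/Q) = (-1.33866) × (1750/3764.7) = -0.6222…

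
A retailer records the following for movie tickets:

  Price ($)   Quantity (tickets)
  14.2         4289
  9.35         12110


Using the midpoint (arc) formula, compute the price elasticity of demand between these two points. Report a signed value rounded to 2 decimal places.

%ΔQ = (12110 − 4289) / [(4289 + 12110)/2] = 7821/8199.5 = 0.953838…
%ΔP = (9.35 − 14.2) / [(14.2 + 9.35)/2] = -4.85/11.775 = -0.411889…
Arc Ed = %ΔQ / %ΔP = (7821/8199.5) / (-4.85/11.775) = -2.3157…

-2.32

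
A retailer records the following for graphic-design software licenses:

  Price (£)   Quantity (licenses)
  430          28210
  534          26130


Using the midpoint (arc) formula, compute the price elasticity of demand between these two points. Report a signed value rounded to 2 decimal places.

%ΔQ = (26130 − 28210) / [(28210 + 26130)/2] = -2080/27170 = -0.076555…
%ΔP = (534 − 430) / [(430 + 534)/2] = 104/482 = 0.215767…
Arc Ed = %ΔQ / %ΔP = (-2080/27170) / (104/482) = -0.3548…

-0.35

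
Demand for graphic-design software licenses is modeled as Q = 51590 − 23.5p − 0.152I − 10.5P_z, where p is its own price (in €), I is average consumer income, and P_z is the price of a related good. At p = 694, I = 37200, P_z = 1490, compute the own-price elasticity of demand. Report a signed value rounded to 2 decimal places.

At the given values, Q = 51590 − 23.5(694) − 0.152(37200) − 10.5(1490) = 13981.6.
∂Q/∂p = −23.5.
E = (-23.5) × (694/13981.6) = -1.1664…

-1.17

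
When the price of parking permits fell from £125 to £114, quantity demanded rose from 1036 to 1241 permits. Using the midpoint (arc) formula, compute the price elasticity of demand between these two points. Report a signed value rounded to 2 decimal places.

%ΔQ = (1241 − 1036) / [(1036 + 1241)/2] = 205/1138.5 = 0.180061…
%ΔP = (114 − 125) / [(125 + 114)/2] = -11/119.5 = -0.092050…
Arc Ed = %ΔQ / %ΔP = (205/1138.5) / (-11/119.5) = -1.9561…

-1.96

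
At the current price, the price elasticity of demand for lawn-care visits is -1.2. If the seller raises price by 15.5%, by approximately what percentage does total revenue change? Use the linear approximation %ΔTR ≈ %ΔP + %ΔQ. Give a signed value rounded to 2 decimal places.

%ΔQ ≈ Ed × %ΔP = (-1.2) × (+15.5%) = -18.6000%
%ΔTR ≈ %ΔP + %ΔQ = (+15.5%) + (-18.6000%) = -3.1000%

-3.10%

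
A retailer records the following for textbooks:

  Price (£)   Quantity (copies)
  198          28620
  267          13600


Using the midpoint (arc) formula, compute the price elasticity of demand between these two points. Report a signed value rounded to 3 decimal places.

%ΔQ = (13600 − 28620) / [(28620 + 13600)/2] = -15020/21110 = -0.711511…
%ΔP = (267 − 198) / [(198 + 267)/2] = 69/232.5 = 0.296774…
Arc Ed = %ΔQ / %ΔP = (-15020/21110) / (69/232.5) = -2.39748…

-2.397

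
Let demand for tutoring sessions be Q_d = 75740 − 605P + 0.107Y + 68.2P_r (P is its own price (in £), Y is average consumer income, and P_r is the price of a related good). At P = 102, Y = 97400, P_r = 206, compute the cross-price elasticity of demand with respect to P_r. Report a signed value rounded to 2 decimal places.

At the given values, Q_d = 75740 − 605(102) + 0.107(97400) + 68.2(206) = 38501.
∂Q_d/∂P_r = 68.2.
E = (68.2) × (206/38501) = 0.3649…

0.36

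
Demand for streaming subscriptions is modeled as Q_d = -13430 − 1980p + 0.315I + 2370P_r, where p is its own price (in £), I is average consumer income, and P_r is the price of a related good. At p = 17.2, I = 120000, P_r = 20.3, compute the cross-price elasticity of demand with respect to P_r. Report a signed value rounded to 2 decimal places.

At the given values, Q_d = -13430 − 1980(17.2) + 0.315(120000) + 2370(20.3) = 38425.
∂Q_d/∂P_r = 2370.
E = (2370) × (20.3/38425) = 1.2520…

1.25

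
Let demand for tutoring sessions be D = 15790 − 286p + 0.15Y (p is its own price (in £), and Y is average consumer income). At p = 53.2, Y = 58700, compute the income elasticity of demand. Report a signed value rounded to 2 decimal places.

0.94

At the given values, D = 15790 − 286(53.2) + 0.15(58700) = 9379.8.
∂D/∂Y = 0.15.
E = (0.15) × (58700/9379.8) = 0.9387…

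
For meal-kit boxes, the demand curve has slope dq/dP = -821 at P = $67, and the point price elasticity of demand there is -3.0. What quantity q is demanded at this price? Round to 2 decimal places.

18335.67

Ed = (dq/dP)·(P/q) ⇒ q = (dq/dP)·P/Ed = (-821)·67/(-3.0) = 18335.6666…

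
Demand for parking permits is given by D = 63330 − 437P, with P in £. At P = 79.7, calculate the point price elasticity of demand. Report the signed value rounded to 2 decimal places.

-1.22

dD/dP = −437. At P = 79.7, D = 63330 − 437(79.7) = 28501.1.
Ed = (dD/dP)·(P/D) = −437 × (79.7/28501.1) = -1.2220…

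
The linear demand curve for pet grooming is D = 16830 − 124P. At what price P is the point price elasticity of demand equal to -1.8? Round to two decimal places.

Ed = −124P/(16830 − 124P). Set this equal to -1.8:
124P = 1.8·(16830 − 124P) ⇒ 124P(1 + 1.8) = 1.8·16830
P = 1.8·16830 / (124·2.8) = 87.2523…

87.25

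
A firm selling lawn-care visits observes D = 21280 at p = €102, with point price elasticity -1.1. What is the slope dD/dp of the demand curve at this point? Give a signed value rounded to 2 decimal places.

-229.49

Ed = (dD/dp)·(p/D) ⇒ dD/dp = Ed·D/p = (-1.1)·21280/102 = -229.4901…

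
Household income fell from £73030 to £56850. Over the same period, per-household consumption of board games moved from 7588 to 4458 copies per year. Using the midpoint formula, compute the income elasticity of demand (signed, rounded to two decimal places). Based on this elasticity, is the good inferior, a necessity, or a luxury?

2.09; luxury

%ΔQ = (4458 − 7588)/[( 7588 + 4458)/2] = -3130/6023 = -0.519674…
%ΔIncome = (56850 − 73030)/[( 73030 + 56850)/2] = -16180/64940 = -0.249153…
E_income = (-3130/6023) / (-16180/64940) = 2.0857…
E_income > 1 ⇒ normal good, luxury.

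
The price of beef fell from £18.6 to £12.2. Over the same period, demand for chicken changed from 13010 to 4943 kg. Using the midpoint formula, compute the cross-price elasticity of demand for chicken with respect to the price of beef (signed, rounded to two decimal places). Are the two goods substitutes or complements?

2.16; substitutes

%ΔQ_{chicken} = (4943 − 13010)/avg = -8067/8976.5 = -0.898679…
%ΔP_{beef} = (12.2 − 18.6)/avg = -6.4/15.4 = -0.415584…
E_cross = (-8067/8976.5) / (-6.4/15.4) = 2.1624…
E_cross > 0 ⇒ the goods are substitutes.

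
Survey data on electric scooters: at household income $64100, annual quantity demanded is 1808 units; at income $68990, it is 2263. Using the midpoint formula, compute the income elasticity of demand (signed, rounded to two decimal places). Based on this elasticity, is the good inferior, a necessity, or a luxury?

%ΔQ = (2263 − 1808)/[( 1808 + 2263)/2] = 455/2035.5 = 0.223532…
%ΔIncome = (68990 − 64100)/[( 64100 + 68990)/2] = 4890/66545 = 0.073484…
E_income = (455/2035.5) / (4890/66545) = 3.0419…
E_income > 1 ⇒ normal good, luxury.

3.04; luxury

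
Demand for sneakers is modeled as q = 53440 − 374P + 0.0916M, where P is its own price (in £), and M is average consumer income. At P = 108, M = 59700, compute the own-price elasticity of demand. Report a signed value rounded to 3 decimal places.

-2.181

At the given values, q = 53440 − 374(108) + 0.0916(59700) = 18516.52.
∂q/∂P = −374.
E = (-374) × (108/18516.52) = -2.18140…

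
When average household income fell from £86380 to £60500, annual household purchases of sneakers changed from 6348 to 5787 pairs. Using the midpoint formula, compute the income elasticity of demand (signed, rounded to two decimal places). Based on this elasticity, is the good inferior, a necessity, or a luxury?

0.26; necessity

%ΔQ = (5787 − 6348)/[( 6348 + 5787)/2] = -561/6067.5 = -0.092459…
%ΔIncome = (60500 − 86380)/[( 86380 + 60500)/2] = -25880/73440 = -0.352396…
E_income = (-561/6067.5) / (-25880/73440) = 0.2623…
0 < E_income < 1 ⇒ normal good, necessity.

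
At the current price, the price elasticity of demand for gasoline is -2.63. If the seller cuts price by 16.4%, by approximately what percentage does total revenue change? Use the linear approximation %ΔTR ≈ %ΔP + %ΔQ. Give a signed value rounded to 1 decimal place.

+26.7%

%ΔQ ≈ Ed × %ΔP = (-2.63) × (-16.4%) = +43.1320%
%ΔTR ≈ %ΔP + %ΔQ = (-16.4%) + (+43.1320%) = +26.7320%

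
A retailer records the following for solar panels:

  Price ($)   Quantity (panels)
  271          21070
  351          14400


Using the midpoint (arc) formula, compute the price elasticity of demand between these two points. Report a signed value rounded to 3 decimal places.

-1.462

%ΔQ = (14400 − 21070) / [(21070 + 14400)/2] = -6670/17735 = -0.376092…
%ΔP = (351 − 271) / [(271 + 351)/2] = 80/311 = 0.257234…
Arc Ed = %ΔQ / %ΔP = (-6670/17735) / (80/311) = -1.46205…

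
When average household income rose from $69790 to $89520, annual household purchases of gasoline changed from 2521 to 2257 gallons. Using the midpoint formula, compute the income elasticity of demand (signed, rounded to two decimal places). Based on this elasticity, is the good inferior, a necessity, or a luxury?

-0.45; inferior

%ΔQ = (2257 − 2521)/[( 2521 + 2257)/2] = -264/2389 = -0.110506…
%ΔIncome = (89520 − 69790)/[( 69790 + 89520)/2] = 19730/79655 = 0.247693…
E_income = (-264/2389) / (19730/79655) = -0.4461…
E_income < 0 ⇒ inferior good.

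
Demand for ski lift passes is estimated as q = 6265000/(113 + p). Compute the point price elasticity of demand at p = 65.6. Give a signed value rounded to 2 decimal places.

dq/dp = −6265000/(113 + p)² = -196.408. At p = 65.6, q = 35078.4.
Ed = (dq/dp)·(p/q) = (-196.408) × (65.6/35078.4) = -0.3673…

-0.37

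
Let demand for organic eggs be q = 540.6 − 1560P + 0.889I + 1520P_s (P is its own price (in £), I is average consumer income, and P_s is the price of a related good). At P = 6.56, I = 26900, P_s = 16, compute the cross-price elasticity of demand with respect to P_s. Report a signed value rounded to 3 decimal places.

0.631

At the given values, q = 540.6 − 1560(6.56) + 0.889(26900) + 1520(16) = 38541.1.
∂q/∂P_s = 1520.
E = (1520) × (16/38541.1) = 0.63101…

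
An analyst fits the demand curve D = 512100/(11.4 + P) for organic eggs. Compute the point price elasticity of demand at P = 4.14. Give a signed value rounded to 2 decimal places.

dD/dP = −512100/(11.4 + P)² = -2120.57. At P = 4.14, D = 32953.7.
Ed = (dD/dP)·(P/D) = (-2120.57) × (4.14/32953.7) = -0.2664…

-0.27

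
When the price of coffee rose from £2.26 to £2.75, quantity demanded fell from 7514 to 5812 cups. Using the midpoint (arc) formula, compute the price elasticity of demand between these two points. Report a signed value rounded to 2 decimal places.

-1.31

%ΔQ = (5812 − 7514) / [(7514 + 5812)/2] = -1702/6663 = -0.255440…
%ΔP = (2.75 − 2.26) / [(2.26 + 2.75)/2] = 0.49/2.505 = 0.195608…
Arc Ed = %ΔQ / %ΔP = (-1702/6663) / (0.49/2.505) = -1.3058…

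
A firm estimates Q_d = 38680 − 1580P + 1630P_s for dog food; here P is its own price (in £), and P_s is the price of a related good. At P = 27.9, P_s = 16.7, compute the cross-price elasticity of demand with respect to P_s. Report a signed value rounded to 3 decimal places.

1.248

At the given values, Q_d = 38680 − 1580(27.9) + 1630(16.7) = 21819.
∂Q_d/∂P_s = 1630.
E = (1630) × (16.7/21819) = 1.24758…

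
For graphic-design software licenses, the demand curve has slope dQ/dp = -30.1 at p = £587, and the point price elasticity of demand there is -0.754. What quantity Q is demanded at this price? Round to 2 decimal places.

Ed = (dQ/dp)·(p/Q) ⇒ Q = (dQ/dp)·p/Ed = (-30.1)·587/(-0.754) = 23433.2891…

23433.29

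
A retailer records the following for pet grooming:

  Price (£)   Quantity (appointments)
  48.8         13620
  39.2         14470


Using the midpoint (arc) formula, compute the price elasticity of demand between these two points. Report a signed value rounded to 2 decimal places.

%ΔQ = (14470 − 13620) / [(13620 + 14470)/2] = 850/14045 = 0.060519…
%ΔP = (39.2 − 48.8) / [(48.8 + 39.2)/2] = -9.6/44 = -0.218181…
Arc Ed = %ΔQ / %ΔP = (850/14045) / (-9.6/44) = -0.2773…

-0.28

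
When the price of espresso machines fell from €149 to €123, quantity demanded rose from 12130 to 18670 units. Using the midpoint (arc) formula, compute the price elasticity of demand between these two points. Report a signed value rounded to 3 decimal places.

-2.221

%ΔQ = (18670 − 12130) / [(12130 + 18670)/2] = 6540/15400 = 0.424675…
%ΔP = (123 − 149) / [(149 + 123)/2] = -26/136 = -0.191176…
Arc Ed = %ΔQ / %ΔP = (6540/15400) / (-26/136) = -2.22137…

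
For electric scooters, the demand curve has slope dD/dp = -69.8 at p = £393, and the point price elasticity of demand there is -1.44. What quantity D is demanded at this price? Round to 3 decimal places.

19049.583

Ed = (dD/dp)·(p/D) ⇒ D = (dD/dp)·p/Ed = (-69.8)·393/(-1.44) = 19049.58333…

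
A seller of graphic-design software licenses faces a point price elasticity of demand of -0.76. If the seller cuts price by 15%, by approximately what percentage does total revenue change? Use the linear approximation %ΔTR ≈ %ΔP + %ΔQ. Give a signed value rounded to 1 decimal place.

%ΔQ ≈ Ed × %ΔP = (-0.76) × (-15%) = +11.4000%
%ΔTR ≈ %ΔP + %ΔQ = (-15%) + (+11.4000%) = -3.6000%

-3.6%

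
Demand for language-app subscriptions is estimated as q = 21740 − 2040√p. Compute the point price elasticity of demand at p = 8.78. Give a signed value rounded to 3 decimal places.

-0.193

dq/dp = −2040/(2√p) = -344.233. At p = 8.78, q = 15695.3.
Ed = (dq/dp)·(p/q) = (-344.233) × (8.78/15695.3) = -0.19256…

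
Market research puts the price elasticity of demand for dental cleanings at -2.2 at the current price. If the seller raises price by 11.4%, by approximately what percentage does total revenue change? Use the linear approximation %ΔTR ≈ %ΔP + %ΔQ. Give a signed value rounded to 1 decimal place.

-13.7%

%ΔQ ≈ Ed × %ΔP = (-2.2) × (+11.4%) = -25.0800%
%ΔTR ≈ %ΔP + %ΔQ = (+11.4%) + (-25.0800%) = -13.6800%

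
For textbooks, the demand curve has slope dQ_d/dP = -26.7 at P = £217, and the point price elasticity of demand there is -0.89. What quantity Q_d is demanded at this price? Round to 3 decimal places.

Ed = (dQ_d/dP)·(P/Q_d) ⇒ Q_d = (dQ_d/dP)·P/Ed = (-26.7)·217/(-0.89) = 6510

6510.000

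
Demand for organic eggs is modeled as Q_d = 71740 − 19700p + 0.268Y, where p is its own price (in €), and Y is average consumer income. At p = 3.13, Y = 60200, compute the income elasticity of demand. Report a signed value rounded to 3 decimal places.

0.615

At the given values, Q_d = 71740 − 19700(3.13) + 0.268(60200) = 26212.6.
∂Q_d/∂Y = 0.268.
E = (0.268) × (60200/26212.6) = 0.61549…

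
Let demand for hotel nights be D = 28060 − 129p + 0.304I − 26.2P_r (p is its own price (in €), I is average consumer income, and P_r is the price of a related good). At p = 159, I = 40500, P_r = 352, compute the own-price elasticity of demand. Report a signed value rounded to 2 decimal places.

At the given values, D = 28060 − 129(159) + 0.304(40500) − 26.2(352) = 10638.6.
∂D/∂p = −129.
E = (-129) × (159/10638.6) = -1.9279…

-1.93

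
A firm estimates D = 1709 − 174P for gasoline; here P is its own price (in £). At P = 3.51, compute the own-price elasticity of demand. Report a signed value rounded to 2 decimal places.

At the given values, D = 1709 − 174(3.51) = 1098.26.
∂D/∂P = −174.
E = (-174) × (3.51/1098.26) = -0.5560…

-0.56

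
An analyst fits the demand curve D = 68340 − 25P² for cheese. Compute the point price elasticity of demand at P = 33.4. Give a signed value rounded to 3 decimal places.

dD/dP = −2·25·P = -1670. At P = 33.4, D = 40451.
Ed = (dD/dP)·(P/D) = (-1670) × (33.4/40451) = -1.37890…

-1.379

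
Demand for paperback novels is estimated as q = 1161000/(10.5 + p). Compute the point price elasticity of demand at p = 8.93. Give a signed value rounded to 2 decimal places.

-0.46

dq/dp = −1161000/(10.5 + p)² = -3075.29. At p = 8.93, q = 59753.
Ed = (dq/dp)·(p/q) = (-3075.29) × (8.93/59753) = -0.4595…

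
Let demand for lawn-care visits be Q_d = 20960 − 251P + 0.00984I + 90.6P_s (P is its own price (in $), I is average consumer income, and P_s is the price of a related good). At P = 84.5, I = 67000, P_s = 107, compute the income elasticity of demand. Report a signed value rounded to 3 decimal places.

0.065

At the given values, Q_d = 20960 − 251(84.5) + 0.00984(67000) + 90.6(107) = 10103.98.
∂Q_d/∂I = 0.00984.
E = (0.00984) × (67000/10103.98) = 0.06524…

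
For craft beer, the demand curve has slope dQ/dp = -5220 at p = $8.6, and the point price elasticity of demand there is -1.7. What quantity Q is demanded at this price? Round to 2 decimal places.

Ed = (dQ/dp)·(p/Q) ⇒ Q = (dQ/dp)·p/Ed = (-5220)·8.6/(-1.7) = 26407.0588…

26407.06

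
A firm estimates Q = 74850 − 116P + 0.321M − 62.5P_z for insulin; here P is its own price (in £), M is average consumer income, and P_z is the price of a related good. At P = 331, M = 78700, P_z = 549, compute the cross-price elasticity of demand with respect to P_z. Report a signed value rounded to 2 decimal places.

At the given values, Q = 74850 − 116(331) + 0.321(78700) − 62.5(549) = 27404.2.
∂Q/∂P_z = -62.5.
E = (-62.5) × (549/27404.2) = -1.2520…

-1.25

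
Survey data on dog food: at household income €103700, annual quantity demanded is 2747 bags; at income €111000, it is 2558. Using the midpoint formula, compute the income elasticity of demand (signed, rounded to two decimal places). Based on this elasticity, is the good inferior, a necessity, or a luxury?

%ΔQ = (2558 − 2747)/[( 2747 + 2558)/2] = -189/2652.5 = -0.071253…
%ΔIncome = (111000 − 103700)/[( 103700 + 111000)/2] = 7300/107350 = 0.068001…
E_income = (-189/2652.5) / (7300/107350) = -1.0478…
E_income < 0 ⇒ inferior good.

-1.05; inferior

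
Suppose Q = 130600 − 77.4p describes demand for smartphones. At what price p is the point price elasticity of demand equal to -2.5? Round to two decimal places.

Ed = −77.4p/(130600 − 77.4p). Set this equal to -2.5:
77.4p = 2.5·(130600 − 77.4p) ⇒ 77.4p(1 + 2.5) = 2.5·130600
p = 2.5·130600 / (77.4·3.5) = 1205.2417…

1205.24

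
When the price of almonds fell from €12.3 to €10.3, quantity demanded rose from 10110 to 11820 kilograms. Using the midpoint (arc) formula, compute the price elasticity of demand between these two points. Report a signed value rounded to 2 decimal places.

%ΔQ = (11820 − 10110) / [(10110 + 11820)/2] = 1710/10965 = 0.155950…
%ΔP = (10.3 − 12.3) / [(12.3 + 10.3)/2] = -2/11.3 = -0.176991…
Arc Ed = %ΔQ / %ΔP = (1710/10965) / (-2/11.3) = -0.8811…

-0.88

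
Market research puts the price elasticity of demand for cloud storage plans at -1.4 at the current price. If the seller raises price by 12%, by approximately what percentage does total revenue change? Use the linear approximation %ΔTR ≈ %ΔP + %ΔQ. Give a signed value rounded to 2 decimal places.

-4.80%

%ΔQ ≈ Ed × %ΔP = (-1.4) × (+12%) = -16.8000%
%ΔTR ≈ %ΔP + %ΔQ = (+12%) + (-16.8000%) = -4.8000%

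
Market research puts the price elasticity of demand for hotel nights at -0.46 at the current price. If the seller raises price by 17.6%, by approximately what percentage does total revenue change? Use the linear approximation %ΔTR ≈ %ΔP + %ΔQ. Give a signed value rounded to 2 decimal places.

+9.50%

%ΔQ ≈ Ed × %ΔP = (-0.46) × (+17.6%) = -8.0960%
%ΔTR ≈ %ΔP + %ΔQ = (+17.6%) + (-8.0960%) = +9.5040%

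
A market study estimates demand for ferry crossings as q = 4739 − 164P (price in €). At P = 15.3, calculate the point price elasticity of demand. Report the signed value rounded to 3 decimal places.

dq/dP = −164. At P = 15.3, q = 4739 − 164(15.3) = 2229.8.
Ed = (dq/dP)·(P/q) = −164 × (15.3/2229.8) = -1.12530…

-1.125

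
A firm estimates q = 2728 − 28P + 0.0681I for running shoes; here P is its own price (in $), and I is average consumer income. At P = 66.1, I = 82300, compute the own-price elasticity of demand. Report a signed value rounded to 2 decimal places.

At the given values, q = 2728 − 28(66.1) + 0.0681(82300) = 6481.83.
∂q/∂P = −28.
E = (-28) × (66.1/6481.83) = -0.2855…

-0.29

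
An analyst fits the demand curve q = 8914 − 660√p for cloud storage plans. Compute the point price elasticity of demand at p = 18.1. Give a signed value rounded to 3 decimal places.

dq/dp = −660/(2√p) = -77.5666. At p = 18.1, q = 6106.09.
Ed = (dq/dp)·(p/q) = (-77.5666) × (18.1/6106.09) = -0.22992…

-0.230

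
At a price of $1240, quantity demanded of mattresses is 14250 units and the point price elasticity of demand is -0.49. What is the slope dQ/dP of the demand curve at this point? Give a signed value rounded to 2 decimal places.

Ed = (dQ/dP)·(P/Q) ⇒ dQ/dP = Ed·Q/P = (-0.49)·14250/1240 = -5.6310…

-5.63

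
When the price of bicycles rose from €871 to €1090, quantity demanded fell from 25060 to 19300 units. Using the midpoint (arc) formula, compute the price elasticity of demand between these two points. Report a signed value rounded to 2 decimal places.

%ΔQ = (19300 − 25060) / [(25060 + 19300)/2] = -5760/22180 = -0.259693…
%ΔP = (1090 − 871) / [(871 + 1090)/2] = 219/980.5 = 0.223355…
Arc Ed = %ΔQ / %ΔP = (-5760/22180) / (219/980.5) = -1.1626…

-1.16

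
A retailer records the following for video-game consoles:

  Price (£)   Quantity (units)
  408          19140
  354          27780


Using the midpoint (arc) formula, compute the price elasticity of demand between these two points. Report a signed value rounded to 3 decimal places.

%ΔQ = (27780 − 19140) / [(19140 + 27780)/2] = 8640/23460 = 0.368286…
%ΔP = (354 − 408) / [(408 + 354)/2] = -54/381 = -0.141732…
Arc Ed = %ΔQ / %ΔP = (8640/23460) / (-54/381) = -2.59846…

-2.598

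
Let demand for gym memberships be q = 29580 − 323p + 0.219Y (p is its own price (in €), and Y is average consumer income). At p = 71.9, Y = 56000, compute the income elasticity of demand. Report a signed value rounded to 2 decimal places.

At the given values, q = 29580 − 323(71.9) + 0.219(56000) = 18620.3.
∂q/∂Y = 0.219.
E = (0.219) × (56000/18620.3) = 0.6586…

0.66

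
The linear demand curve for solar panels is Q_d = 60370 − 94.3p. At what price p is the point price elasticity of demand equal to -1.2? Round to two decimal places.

Ed = −94.3p/(60370 − 94.3p). Set this equal to -1.2:
94.3p = 1.2·(60370 − 94.3p) ⇒ 94.3p(1 + 1.2) = 1.2·60370
p = 1.2·60370 / (94.3·2.2) = 349.1950…

349.20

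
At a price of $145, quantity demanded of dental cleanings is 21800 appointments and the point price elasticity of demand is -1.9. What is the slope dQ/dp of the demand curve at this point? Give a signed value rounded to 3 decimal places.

Ed = (dQ/dp)·(p/Q) ⇒ dQ/dp = Ed·Q/p = (-1.9)·21800/145 = -285.65517…

-285.655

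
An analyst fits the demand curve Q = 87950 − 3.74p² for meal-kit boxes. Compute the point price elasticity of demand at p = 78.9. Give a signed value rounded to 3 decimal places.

-0.720

dQ/dp = −2·3.74·p = -590.172. At p = 78.9, Q = 64667.7146.
Ed = (dQ/dp)·(p/Q) = (-590.172) × (78.9/64667.7146) = -0.72005…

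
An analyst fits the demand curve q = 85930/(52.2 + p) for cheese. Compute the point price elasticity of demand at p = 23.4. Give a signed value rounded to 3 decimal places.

-0.310

dq/dp = −85930/(52.2 + p)² = -15.0349. At p = 23.4, q = 1136.64.
Ed = (dq/dp)·(p/q) = (-15.0349) × (23.4/1136.64) = -0.30952…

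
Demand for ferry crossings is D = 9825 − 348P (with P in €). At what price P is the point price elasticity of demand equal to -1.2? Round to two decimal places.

15.40

Ed = −348P/(9825 − 348P). Set this equal to -1.2:
348P = 1.2·(9825 − 348P) ⇒ 348P(1 + 1.2) = 1.2·9825
P = 1.2·9825 / (348·2.2) = 15.3996…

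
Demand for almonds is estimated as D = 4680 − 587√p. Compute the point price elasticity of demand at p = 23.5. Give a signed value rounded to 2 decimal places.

-0.78

dD/dp = −587/(2√p) = -60.5444. At p = 23.5, D = 1834.41.
Ed = (dD/dp)·(p/D) = (-60.5444) × (23.5/1834.41) = -0.7756…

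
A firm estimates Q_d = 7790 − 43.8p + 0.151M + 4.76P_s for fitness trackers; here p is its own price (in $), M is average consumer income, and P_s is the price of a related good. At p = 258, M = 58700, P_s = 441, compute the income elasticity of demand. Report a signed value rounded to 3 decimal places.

At the given values, Q_d = 7790 − 43.8(258) + 0.151(58700) + 4.76(441) = 7452.46.
∂Q_d/∂M = 0.151.
E = (0.151) × (58700/7452.46) = 1.18936…

1.189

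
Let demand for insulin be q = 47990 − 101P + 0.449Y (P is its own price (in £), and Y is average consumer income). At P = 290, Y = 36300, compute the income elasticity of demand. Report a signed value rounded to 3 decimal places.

At the given values, q = 47990 − 101(290) + 0.449(36300) = 34998.7.
∂q/∂Y = 0.449.
E = (0.449) × (36300/34998.7) = 0.46569…

0.466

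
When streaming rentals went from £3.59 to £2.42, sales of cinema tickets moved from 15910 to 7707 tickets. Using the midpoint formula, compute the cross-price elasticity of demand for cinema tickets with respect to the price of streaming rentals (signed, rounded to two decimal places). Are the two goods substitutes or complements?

%ΔQ_{cinema tickets} = (7707 − 15910)/avg = -8203/11808.5 = -0.694669…
%ΔP_{streaming rentals} = (2.42 − 3.59)/avg = -1.17/3.005 = -0.389351…
E_cross = (-8203/11808.5) / (-1.17/3.005) = 1.7841…
E_cross > 0 ⇒ the goods are substitutes.

1.78; substitutes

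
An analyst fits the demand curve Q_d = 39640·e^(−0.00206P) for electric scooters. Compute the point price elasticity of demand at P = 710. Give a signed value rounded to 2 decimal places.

-1.46

dQ_d/dP = −0.00206·Q_d = -18.9148. At P = 710, Q_d = 9181.94.
Ed = (dQ_d/dP)·(P/Q_d) = (-18.9148) × (710/9181.94) = -1.4626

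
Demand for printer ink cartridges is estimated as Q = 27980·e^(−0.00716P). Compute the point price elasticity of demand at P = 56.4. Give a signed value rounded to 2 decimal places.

dQ/dP = −0.00716·Q = -133.777. At P = 56.4, Q = 18684.
Ed = (dQ/dP)·(P/Q) = (-133.777) × (56.4/18684) = -0.4038…

-0.40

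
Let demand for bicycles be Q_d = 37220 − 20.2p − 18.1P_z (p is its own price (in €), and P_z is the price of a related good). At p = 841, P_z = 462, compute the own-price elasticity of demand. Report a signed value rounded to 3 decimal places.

-1.431

At the given values, Q_d = 37220 − 20.2(841) − 18.1(462) = 11869.6.
∂Q_d/∂p = −20.2.
E = (-20.2) × (841/11869.6) = -1.43123…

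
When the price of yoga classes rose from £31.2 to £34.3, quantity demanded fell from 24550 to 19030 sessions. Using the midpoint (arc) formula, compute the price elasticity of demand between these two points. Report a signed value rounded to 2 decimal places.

%ΔQ = (19030 − 24550) / [(24550 + 19030)/2] = -5520/21790 = -0.253327…
%ΔP = (34.3 − 31.2) / [(31.2 + 34.3)/2] = 3.1/32.75 = 0.094656…
Arc Ed = %ΔQ / %ΔP = (-5520/21790) / (3.1/32.75) = -2.6762…

-2.68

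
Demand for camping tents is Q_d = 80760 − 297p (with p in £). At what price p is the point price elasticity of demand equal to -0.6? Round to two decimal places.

Ed = −297p/(80760 − 297p). Set this equal to -0.6:
297p = 0.6·(80760 − 297p) ⇒ 297p(1 + 0.6) = 0.6·80760
p = 0.6·80760 / (297·1.6) = 101.9696…

101.97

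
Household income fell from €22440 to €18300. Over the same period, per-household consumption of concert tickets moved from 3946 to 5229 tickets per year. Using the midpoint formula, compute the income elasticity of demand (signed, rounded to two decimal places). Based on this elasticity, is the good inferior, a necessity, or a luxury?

%ΔQ = (5229 − 3946)/[( 3946 + 5229)/2] = 1283/4587.5 = 0.279673…
%ΔIncome = (18300 − 22440)/[( 22440 + 18300)/2] = -4140/20370 = -0.203240…
E_income = (1283/4587.5) / (-4140/20370) = -1.3760…
E_income < 0 ⇒ inferior good.

-1.38; inferior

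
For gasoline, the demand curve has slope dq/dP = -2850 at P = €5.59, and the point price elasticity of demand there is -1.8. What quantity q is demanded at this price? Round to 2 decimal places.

Ed = (dq/dP)·(P/q) ⇒ q = (dq/dP)·P/Ed = (-2850)·5.59/(-1.8) = 8850.8333…

8850.83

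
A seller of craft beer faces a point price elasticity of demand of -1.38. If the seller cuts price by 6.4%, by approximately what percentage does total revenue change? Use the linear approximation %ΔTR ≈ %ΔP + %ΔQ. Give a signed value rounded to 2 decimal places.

+2.43%

%ΔQ ≈ Ed × %ΔP = (-1.38) × (-6.4%) = +8.8320%
%ΔTR ≈ %ΔP + %ΔQ = (-6.4%) + (+8.8320%) = +2.4320%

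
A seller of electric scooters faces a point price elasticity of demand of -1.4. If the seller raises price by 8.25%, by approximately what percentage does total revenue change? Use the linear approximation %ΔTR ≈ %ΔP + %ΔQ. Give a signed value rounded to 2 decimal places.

-3.30%

%ΔQ ≈ Ed × %ΔP = (-1.4) × (+8.25%) = -11.5500%
%ΔTR ≈ %ΔP + %ΔQ = (+8.25%) + (-11.5500%) = -3.3000%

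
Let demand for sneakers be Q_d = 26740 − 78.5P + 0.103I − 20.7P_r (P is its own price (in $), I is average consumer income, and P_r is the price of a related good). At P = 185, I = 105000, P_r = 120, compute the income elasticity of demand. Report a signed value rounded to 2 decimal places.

0.53

At the given values, Q_d = 26740 − 78.5(185) + 0.103(105000) − 20.7(120) = 20548.5.
∂Q_d/∂I = 0.103.
E = (0.103) × (105000/20548.5) = 0.5263…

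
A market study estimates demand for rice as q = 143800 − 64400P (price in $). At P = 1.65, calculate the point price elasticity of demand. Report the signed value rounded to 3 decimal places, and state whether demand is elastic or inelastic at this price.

-2.831; elastic

dq/dP = −64400. At P = 1.65, q = 143800 − 64400(1.65) = 37540.
Ed = (dq/dP)·(P/q) = −64400 × (1.65/37540) = -2.83058…
|Ed| = 2.831 > 1, so demand is elastic.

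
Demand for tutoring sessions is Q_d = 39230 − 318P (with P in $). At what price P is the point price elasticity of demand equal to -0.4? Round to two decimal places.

35.25

Ed = −318P/(39230 − 318P). Set this equal to -0.4:
318P = 0.4·(39230 − 318P) ⇒ 318P(1 + 0.4) = 0.4·39230
P = 0.4·39230 / (318·1.4) = 35.2470…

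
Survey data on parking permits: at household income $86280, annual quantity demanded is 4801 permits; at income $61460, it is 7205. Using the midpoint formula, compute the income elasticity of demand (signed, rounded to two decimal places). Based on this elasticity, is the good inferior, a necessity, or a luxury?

-1.19; inferior

%ΔQ = (7205 − 4801)/[( 4801 + 7205)/2] = 2404/6003 = 0.400466…
%ΔIncome = (61460 − 86280)/[( 86280 + 61460)/2] = -24820/73870 = -0.335995…
E_income = (2404/6003) / (-24820/73870) = -1.1918…
E_income < 0 ⇒ inferior good.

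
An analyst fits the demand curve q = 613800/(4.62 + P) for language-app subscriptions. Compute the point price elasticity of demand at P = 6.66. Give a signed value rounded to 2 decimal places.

dq/dP = −613800/(4.62 + P)² = -4824.02. At P = 6.66, q = 54414.9.
Ed = (dq/dP)·(P/q) = (-4824.02) × (6.66/54414.9) = -0.5904…

-0.59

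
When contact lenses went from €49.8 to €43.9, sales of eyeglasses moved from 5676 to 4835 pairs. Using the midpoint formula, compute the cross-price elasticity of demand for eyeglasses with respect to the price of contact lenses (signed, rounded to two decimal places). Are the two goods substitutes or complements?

%ΔQ_{eyeglasses} = (4835 − 5676)/avg = -841/5255.5 = -0.160022…
%ΔP_{contact lenses} = (43.9 − 49.8)/avg = -5.9/46.85 = -0.125933…
E_cross = (-841/5255.5) / (-5.9/46.85) = 1.2706…
E_cross > 0 ⇒ the goods are substitutes.

1.27; substitutes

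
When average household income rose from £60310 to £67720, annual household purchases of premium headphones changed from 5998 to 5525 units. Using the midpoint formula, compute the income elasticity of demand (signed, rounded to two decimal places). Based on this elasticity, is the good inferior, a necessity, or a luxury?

%ΔQ = (5525 − 5998)/[( 5998 + 5525)/2] = -473/5761.5 = -0.082096…
%ΔIncome = (67720 − 60310)/[( 60310 + 67720)/2] = 7410/64015 = 0.115754…
E_income = (-473/5761.5) / (7410/64015) = -0.7092…
E_income < 0 ⇒ inferior good.

-0.71; inferior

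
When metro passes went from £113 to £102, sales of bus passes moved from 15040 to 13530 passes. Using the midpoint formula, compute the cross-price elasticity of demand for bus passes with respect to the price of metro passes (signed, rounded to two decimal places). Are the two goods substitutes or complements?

%ΔQ_{bus passes} = (13530 − 15040)/avg = -1510/14285 = -0.105705…
%ΔP_{metro passes} = (102 − 113)/avg = -11/107.5 = -0.102325…
E_cross = (-1510/14285) / (-11/107.5) = 1.0330…
E_cross > 0 ⇒ the goods are substitutes.

1.03; substitutes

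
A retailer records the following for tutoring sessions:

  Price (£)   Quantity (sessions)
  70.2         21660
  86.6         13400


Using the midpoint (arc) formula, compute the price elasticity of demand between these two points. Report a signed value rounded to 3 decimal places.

-2.253

%ΔQ = (13400 − 21660) / [(21660 + 13400)/2] = -8260/17530 = -0.471192…
%ΔP = (86.6 − 70.2) / [(70.2 + 86.6)/2] = 16.4/78.4 = 0.209183…
Arc Ed = %ΔQ / %ΔP = (-8260/17530) / (16.4/78.4) = -2.25252…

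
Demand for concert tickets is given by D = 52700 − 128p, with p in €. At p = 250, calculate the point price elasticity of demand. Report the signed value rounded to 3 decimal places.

-1.546

dD/dp = −128. At p = 250, D = 52700 − 128(250) = 20700.
Ed = (dD/dp)·(p/D) = −128 × (250/20700) = -1.54589…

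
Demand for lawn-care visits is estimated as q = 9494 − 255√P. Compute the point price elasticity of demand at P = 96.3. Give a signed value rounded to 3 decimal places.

-0.179

dq/dP = −255/(2√P) = -12.9926. At P = 96.3, q = 6991.62.
Ed = (dq/dP)·(P/q) = (-12.9926) × (96.3/6991.62) = -0.17895…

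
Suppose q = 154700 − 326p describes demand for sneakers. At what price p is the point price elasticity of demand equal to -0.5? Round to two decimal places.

Ed = −326p/(154700 − 326p). Set this equal to -0.5:
326p = 0.5·(154700 − 326p) ⇒ 326p(1 + 0.5) = 0.5·154700
p = 0.5·154700 / (326·1.5) = 158.1799…

158.18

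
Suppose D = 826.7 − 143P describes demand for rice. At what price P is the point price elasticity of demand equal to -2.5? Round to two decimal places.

Ed = −143P/(826.7 − 143P). Set this equal to -2.5:
143P = 2.5·(826.7 − 143P) ⇒ 143P(1 + 2.5) = 2.5·826.7
P = 2.5·826.7 / (143·3.5) = 4.1293…

4.13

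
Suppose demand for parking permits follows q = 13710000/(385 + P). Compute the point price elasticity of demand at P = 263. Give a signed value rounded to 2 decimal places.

dq/dP = −13710000/(385 + P)² = -32.6503. At P = 263, q = 21157.4.
Ed = (dq/dP)·(P/q) = (-32.6503) × (263/21157.4) = -0.4058…

-0.41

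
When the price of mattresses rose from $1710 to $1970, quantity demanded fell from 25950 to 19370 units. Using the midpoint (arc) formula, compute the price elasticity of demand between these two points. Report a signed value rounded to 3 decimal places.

-2.055

%ΔQ = (19370 − 25950) / [(25950 + 19370)/2] = -6580/22660 = -0.290379…
%ΔP = (1970 − 1710) / [(1710 + 1970)/2] = 260/1840 = 0.141304…
Arc Ed = %ΔQ / %ΔP = (-6580/22660) / (260/1840) = -2.05499…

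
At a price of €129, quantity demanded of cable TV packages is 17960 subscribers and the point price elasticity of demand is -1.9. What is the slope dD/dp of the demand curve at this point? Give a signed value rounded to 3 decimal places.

Ed = (dD/dp)·(p/D) ⇒ dD/dp = Ed·D/p = (-1.9)·17960/129 = -264.52713…

-264.527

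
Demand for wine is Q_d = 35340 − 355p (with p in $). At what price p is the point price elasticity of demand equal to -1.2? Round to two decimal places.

Ed = −355p/(35340 − 355p). Set this equal to -1.2:
355p = 1.2·(35340 − 355p) ⇒ 355p(1 + 1.2) = 1.2·35340
p = 1.2·35340 / (355·2.2) = 54.2996…

54.30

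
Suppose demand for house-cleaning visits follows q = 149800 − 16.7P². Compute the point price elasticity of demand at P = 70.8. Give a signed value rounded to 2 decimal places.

dq/dP = −2·16.7·P = -2364.72. At P = 70.8, q = 66088.912.
Ed = (dq/dP)·(P/q) = (-2364.72) × (70.8/66088.912) = -2.5332…

-2.53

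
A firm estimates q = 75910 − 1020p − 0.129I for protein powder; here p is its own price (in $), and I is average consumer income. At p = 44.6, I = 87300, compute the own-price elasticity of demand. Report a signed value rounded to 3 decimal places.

-2.375

At the given values, q = 75910 − 1020(44.6) − 0.129(87300) = 19156.3.
∂q/∂p = −1020.
E = (-1020) × (44.6/19156.3) = -2.37478…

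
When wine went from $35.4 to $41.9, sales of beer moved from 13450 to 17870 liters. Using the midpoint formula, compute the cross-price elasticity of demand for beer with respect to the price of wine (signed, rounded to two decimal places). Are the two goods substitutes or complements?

%ΔQ_{beer} = (17870 − 13450)/avg = 4420/15660 = 0.282247…
%ΔP_{wine} = (41.9 − 35.4)/avg = 6.5/38.65 = 0.168175…
E_cross = (4420/15660) / (6.5/38.65) = 1.6782…
E_cross > 0 ⇒ the goods are substitutes.

1.68; substitutes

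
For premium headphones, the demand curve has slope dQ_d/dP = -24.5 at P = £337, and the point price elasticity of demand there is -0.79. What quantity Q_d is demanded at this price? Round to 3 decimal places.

Ed = (dQ_d/dP)·(P/Q_d) ⇒ Q_d = (dQ_d/dP)·P/Ed = (-24.5)·337/(-0.79) = 10451.26582…

10451.266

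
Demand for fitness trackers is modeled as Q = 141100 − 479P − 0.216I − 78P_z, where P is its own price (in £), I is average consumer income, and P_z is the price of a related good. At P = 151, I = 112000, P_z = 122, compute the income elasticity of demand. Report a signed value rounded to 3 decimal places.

-0.690

At the given values, Q = 141100 − 479(151) − 0.216(112000) − 78(122) = 35063.
∂Q/∂I = -0.216.
E = (-0.216) × (112000/35063) = -0.68995…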